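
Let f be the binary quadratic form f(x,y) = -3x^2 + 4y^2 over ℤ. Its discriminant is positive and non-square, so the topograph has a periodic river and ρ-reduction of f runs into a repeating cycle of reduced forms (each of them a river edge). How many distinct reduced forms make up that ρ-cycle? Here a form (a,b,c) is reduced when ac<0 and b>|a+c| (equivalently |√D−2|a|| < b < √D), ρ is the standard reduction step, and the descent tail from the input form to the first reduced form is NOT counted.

D = 48, ⌊√D⌋ = 6
descent: ρ → (4,0,-3)
descent: ρ → (-3,6,1)  [lands on river]
river: ρ → (1,6,-3)
ρ-cycle length = 2 (tail of 2 descent steps not counted)

2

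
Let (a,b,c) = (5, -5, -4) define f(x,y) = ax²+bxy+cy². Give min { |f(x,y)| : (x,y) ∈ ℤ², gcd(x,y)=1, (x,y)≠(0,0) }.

descent: ρ → (-4,5,5)  [lands on river]
river: ρ → (5,5,-4)
river: ρ → (-4,3,6)
river: ρ → (6,9,-1)
river: ρ → (-1,9,6)
river: ρ → (6,3,-4)
closes: descent 1, river 6
min |a| on river = 1

1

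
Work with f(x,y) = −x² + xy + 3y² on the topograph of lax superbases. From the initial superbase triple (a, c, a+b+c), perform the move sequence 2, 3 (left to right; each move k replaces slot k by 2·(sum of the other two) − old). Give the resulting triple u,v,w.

start (-1,3,3) = (f(1,0),f(0,1),f(1,1))
replace slot 2: 2·((-1)+3) − 3 = 1 → (-1,1,3)
replace slot 3: 2·((-1)+1) − 3 = -3 → (-1,1,-3)

-1,1,-3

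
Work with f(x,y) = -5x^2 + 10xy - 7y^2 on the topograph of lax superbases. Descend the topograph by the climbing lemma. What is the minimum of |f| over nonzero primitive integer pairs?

translate: b→0 (≡-10 mod 10), so (5,-10,7)→(5,0,2)
flip: (5,0,2)→(2,0,5)
reduced (well bottom): (2,0,5) with a≤c, −a<b≤a
well minimum |f| = |-2| = 2 (negative-definite)

2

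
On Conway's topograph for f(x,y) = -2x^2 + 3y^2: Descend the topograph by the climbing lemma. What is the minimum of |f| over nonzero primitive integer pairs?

descent: ρ → (3,0,-2)
descent: ρ → (-2,4,1)  [lands on river]
river: ρ → (1,4,-2)
closes: descent 2, river 2
min |a| on river = 1

1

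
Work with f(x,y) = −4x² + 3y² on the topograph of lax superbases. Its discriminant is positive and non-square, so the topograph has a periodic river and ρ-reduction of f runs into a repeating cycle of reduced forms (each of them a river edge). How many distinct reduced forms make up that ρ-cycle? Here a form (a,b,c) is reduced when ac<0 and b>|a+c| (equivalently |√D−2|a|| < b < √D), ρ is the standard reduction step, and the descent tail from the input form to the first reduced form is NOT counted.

D = 48, ⌊√D⌋ = 6
descent: ρ → (3,6,-1)  [lands on river]
river: ρ → (-1,6,3)
ρ-cycle length = 2 (tail of 1 descent step not counted)

2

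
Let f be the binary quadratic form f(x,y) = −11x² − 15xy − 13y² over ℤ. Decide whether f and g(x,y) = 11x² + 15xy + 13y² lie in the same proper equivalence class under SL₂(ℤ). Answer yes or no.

D₁ = -347, D₂ = -347
f is negative-definite; reduce −f:
−f: translate: b→-7 (≡15 mod 22), so (11,15,13)→(11,-7,9)
−f: flip: (11,-7,9)→(9,7,11)
−f: reduced (well bottom): (9,7,11) with a≤c, −a<b≤a
flip sign back: reduced form of f is (-9,-7,-11)
g: translate: b→-7 (≡15 mod 22), so (11,15,13)→(11,-7,9)
g: flip: (11,-7,9)→(9,7,11)
g: reduced (well bottom): (9,7,11) with a≤c, −a<b≤a
reduced forms (-9, -7, -11) vs (9, 7, 11) ⇒ inequivalent

no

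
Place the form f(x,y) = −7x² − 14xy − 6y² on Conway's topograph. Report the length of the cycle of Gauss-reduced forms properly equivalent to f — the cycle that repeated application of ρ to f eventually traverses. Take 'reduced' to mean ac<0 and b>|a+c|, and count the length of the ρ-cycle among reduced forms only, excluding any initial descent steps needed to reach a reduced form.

D = 28, ⌊√D⌋ = 5
descent: ρ → (-6,2,1)
descent: ρ → (1,4,-3)  [lands on river]
river: ρ → (-3,2,2)
river: ρ → (2,2,-3)
river: ρ → (-3,4,1)
ρ-cycle length = 4 (tail of 2 descent steps not counted)

4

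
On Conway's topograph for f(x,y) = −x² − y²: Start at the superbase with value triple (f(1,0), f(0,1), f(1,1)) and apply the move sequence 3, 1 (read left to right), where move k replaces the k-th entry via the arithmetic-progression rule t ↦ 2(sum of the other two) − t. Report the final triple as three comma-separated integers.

start (-1,-1,-2) = (f(1,0),f(0,1),f(1,1))
replace slot 3: 2·((-1)+(-1)) − (-2) = -2 → (-1,-1,-2)
replace slot 1: 2·((-1)+(-2)) − (-1) = -5 → (-5,-1,-2)

-5,-1,-2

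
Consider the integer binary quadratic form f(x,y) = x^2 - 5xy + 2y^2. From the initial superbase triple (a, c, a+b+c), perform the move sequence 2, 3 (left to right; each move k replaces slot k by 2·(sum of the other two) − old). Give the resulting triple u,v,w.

start (1,2,-2) = (f(1,0),f(0,1),f(1,1))
replace slot 2: 2·(1+(-2)) − 2 = -4 → (1,-4,-2)
replace slot 3: 2·(1+(-4)) − (-2) = -4 → (1,-4,-4)

1,-4,-4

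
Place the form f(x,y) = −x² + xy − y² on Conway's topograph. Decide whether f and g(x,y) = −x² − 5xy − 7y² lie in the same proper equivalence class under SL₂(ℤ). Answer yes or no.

D₁ = -3, D₂ = -3
f is negative-definite; reduce −f:
−f: translate: b→1 (≡-1 mod 2), so (1,-1,1)→(1,1,1)
−f: reduced (well bottom): (1,1,1) with a≤c, −a<b≤a
flip sign back: reduced form of f is (-1,-1,-1)
g is negative-definite; reduce −g:
−g: translate: b→1 (≡5 mod 2), so (1,5,7)→(1,1,1)
−g: reduced (well bottom): (1,1,1) with a≤c, −a<b≤a
flip sign back: reduced form of g is (-1,-1,-1)
reduced forms (-1, -1, -1) vs (-1, -1, -1) ⇒ equivalent

yes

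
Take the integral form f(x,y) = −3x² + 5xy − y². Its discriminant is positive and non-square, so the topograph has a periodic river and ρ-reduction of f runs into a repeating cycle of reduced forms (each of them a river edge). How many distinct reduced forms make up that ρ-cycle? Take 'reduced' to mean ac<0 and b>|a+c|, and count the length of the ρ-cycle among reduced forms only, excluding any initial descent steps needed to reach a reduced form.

D = 13, ⌊√D⌋ = 3
descent: ρ → (-1,3,1)  [lands on river]
river: ρ → (1,3,-1)
ρ-cycle length = 2 (tail of 1 descent step not counted)

2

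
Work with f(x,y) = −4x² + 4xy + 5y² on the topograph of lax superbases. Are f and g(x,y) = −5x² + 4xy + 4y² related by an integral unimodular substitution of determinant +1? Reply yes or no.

D₁ = 96, D₂ = 96
river cycle of f (length 4): (5, 6, -3), (-3, 6, 5), (5, 4, -4), (-4, 4, 5)
river cycle of g (length 4): (4, 4, -5), (-5, 6, 3), (3, 6, -5), (-5, 4, 4)
cycles differ ⇒ inequivalent

no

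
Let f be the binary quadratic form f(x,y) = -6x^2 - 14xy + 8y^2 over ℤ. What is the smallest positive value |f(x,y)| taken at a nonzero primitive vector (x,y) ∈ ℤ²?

descent: ρ → (8,14,-6)  [lands on river]
river: ρ → (-6,10,12)
river: ρ → (12,14,-4)
river: ρ → (-4,18,4)
river: ρ → (4,14,-12)
river: ρ → (-12,10,6)
river: ρ → (6,14,-8)
river: ρ → (-8,18,2)
river: ρ → (2,18,-8)
river: ρ → (-8,14,6)
river: ρ → (6,10,-12)
river: ρ → (-12,14,4)
river: ρ → (4,18,-4)
river: ρ → (-4,14,12)
river: ρ → (12,10,-6)
river: ρ → (-6,14,8)
river: ρ → (8,18,-2)
river: ρ → (-2,18,8)
closes: descent 1, river 18
min |a| on river = 2

2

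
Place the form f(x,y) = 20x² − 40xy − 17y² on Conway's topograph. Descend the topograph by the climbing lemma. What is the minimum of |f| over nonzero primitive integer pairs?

descent: ρ → (-17,40,20)  [lands on river]
river: ρ → (20,40,-17)
river: ρ → (-17,28,32)
river: ρ → (32,36,-13)
river: ρ → (-13,42,23)
river: ρ → (23,50,-5)
river: ρ → (-5,50,23)
river: ρ → (23,42,-13)
river: ρ → (-13,36,32)
river: ρ → (32,28,-17)
closes: descent 1, river 10
min |a| on river = 5

5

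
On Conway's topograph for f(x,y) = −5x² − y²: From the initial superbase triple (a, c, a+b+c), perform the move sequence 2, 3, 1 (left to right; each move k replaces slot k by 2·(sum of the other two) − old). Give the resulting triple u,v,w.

start (-5,-1,-6) = (f(1,0),f(0,1),f(1,1))
replace slot 2: 2·((-5)+(-6)) − (-1) = -21 → (-5,-21,-6)
replace slot 3: 2·((-5)+(-21)) − (-6) = -46 → (-5,-21,-46)
replace slot 1: 2·((-21)+(-46)) − (-5) = -129 → (-129,-21,-46)

-129,-21,-46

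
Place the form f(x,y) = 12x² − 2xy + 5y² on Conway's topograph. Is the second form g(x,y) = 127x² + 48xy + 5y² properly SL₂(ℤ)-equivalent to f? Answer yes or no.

D₁ = -236, D₂ = -236
f: flip: (12,-2,5)→(5,2,12)
f: reduced (well bottom): (5,2,12) with a≤c, −a<b≤a
g: flip: (127,48,5)→(5,-48,127)
g: translate: b→2 (≡-48 mod 10), so (5,-48,127)→(5,2,12)
g: reduced (well bottom): (5,2,12) with a≤c, −a<b≤a
reduced forms (5, 2, 12) vs (5, 2, 12) ⇒ equivalent

yes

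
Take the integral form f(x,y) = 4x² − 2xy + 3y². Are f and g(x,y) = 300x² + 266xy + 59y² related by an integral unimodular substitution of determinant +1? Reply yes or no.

D₁ = -44, D₂ = -44
f: flip: (4,-2,3)→(3,2,4)
f: reduced (well bottom): (3,2,4) with a≤c, −a<b≤a
g: flip: (300,266,59)→(59,-266,300)
g: translate: b→-30 (≡-266 mod 118), so (59,-266,300)→(59,-30,4)
g: flip: (59,-30,4)→(4,30,59)
g: translate: b→-2 (≡30 mod 8), so (4,30,59)→(4,-2,3)
g: flip: (4,-2,3)→(3,2,4)
g: reduced (well bottom): (3,2,4) with a≤c, −a<b≤a
reduced forms (3, 2, 4) vs (3, 2, 4) ⇒ equivalent

yes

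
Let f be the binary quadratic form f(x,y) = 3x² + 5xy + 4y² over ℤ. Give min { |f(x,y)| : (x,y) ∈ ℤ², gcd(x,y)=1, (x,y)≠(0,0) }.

translate: b→-1 (≡5 mod 6), so (3,5,4)→(3,-1,2)
flip: (3,-1,2)→(2,1,3)
reduced (well bottom): (2,1,3) with a≤c, −a<b≤a
well minimum = a = 2

2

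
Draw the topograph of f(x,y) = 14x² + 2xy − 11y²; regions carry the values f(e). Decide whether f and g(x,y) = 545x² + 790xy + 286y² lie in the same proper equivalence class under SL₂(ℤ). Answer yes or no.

D₁ = 620, D₂ = 620
river cycle of f (length 4): (-11, 20, 5), (5, 20, -11), (-11, 24, 1), (1, 24, -11)
river cycle of g (length 4): (1, 24, -11), (-11, 20, 5), (5, 20, -11), (-11, 24, 1)
cycles coincide ⇒ equivalent

yes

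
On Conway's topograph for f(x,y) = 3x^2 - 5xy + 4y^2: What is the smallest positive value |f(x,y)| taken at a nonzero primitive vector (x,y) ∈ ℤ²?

translate: b→1 (≡-5 mod 6), so (3,-5,4)→(3,1,2)
flip: (3,1,2)→(2,-1,3)
reduced (well bottom): (2,-1,3) with a≤c, −a<b≤a
well minimum = a = 2

2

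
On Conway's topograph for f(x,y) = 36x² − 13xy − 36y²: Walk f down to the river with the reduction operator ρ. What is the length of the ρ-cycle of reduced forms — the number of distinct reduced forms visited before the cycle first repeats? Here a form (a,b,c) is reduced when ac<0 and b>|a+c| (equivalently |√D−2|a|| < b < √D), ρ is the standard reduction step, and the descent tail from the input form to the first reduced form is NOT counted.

D = 5353, ⌊√D⌋ = 73
descent: ρ → (-36,13,36)  [lands on river]
river: ρ → (36,59,-13)
river: ρ → (-13,71,6)
river: ρ → (6,73,-1)
river: ρ → (-1,73,6)
river: ρ → (6,71,-13)
river: ρ → (-13,59,36)
river: ρ → (36,13,-36)
river: ρ → (-36,59,13)
river: ρ → (13,71,-6)
river: ρ → (-6,73,1)
river: ρ → (1,73,-6)
river: ρ → (-6,71,13)
river: ρ → (13,59,-36)
ρ-cycle length = 14 (tail of 1 descent step not counted)

14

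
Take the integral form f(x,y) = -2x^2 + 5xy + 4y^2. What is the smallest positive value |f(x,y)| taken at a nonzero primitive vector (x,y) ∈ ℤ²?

river: ρ → (4,3,-3)
river: ρ → (-3,3,4)
river: ρ → (4,5,-2)
river: ρ → (-2,7,1)
river: ρ → (1,7,-2)
river: ρ → (-2,5,4)
closes: descent 0, river 6
min |a| on river = 1

1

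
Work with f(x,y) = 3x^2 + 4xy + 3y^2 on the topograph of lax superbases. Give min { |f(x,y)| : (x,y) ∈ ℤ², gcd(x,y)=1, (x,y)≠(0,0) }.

translate: b→-2 (≡4 mod 6), so (3,4,3)→(3,-2,2)
flip: (3,-2,2)→(2,2,3)
reduced (well bottom): (2,2,3) with a≤c, −a<b≤a
well minimum = a = 2

2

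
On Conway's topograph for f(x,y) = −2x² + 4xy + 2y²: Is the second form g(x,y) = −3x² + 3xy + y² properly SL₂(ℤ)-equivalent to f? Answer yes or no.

D₁ = 32, D₂ = 21
discriminants differ ⇒ not SL₂(ℤ)-equivalent

no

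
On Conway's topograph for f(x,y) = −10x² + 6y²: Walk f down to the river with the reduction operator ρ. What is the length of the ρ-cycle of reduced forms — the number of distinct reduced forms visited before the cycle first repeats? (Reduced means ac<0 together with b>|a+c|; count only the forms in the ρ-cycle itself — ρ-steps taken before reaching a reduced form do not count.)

D = 240, ⌊√D⌋ = 15
descent: ρ → (6,12,-4)  [lands on river]
river: ρ → (-4,12,6)
ρ-cycle length = 2 (tail of 1 descent step not counted)

2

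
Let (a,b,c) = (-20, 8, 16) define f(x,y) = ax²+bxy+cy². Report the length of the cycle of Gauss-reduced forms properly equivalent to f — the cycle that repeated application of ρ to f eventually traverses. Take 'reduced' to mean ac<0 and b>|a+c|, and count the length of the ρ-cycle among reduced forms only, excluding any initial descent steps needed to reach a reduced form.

D = 1344, ⌊√D⌋ = 36
river: ρ → (16,24,-12)
river: ρ → (-12,24,16)
river: ρ → (16,8,-20)
river: ρ → (-20,32,4)
river: ρ → (4,32,-20)
river: ρ → (-20,8,16)
ρ-cycle length = 6 (tail of 0 descent steps not counted)

6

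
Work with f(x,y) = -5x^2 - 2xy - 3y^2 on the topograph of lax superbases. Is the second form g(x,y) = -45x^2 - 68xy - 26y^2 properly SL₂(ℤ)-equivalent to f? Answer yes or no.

D₁ = -56, D₂ = -56
f is negative-definite; reduce −f:
−f: flip: (5,2,3)→(3,-2,5)
−f: reduced (well bottom): (3,-2,5) with a≤c, −a<b≤a
flip sign back: reduced form of f is (-3,2,-5)
g is negative-definite; reduce −g:
−g: translate: b→-22 (≡68 mod 90), so (45,68,26)→(45,-22,3)
−g: flip: (45,-22,3)→(3,22,45)
−g: translate: b→-2 (≡22 mod 6), so (3,22,45)→(3,-2,5)
−g: reduced (well bottom): (3,-2,5) with a≤c, −a<b≤a
flip sign back: reduced form of g is (-3,2,-5)
reduced forms (-3, 2, -5) vs (-3, 2, -5) ⇒ equivalent

yes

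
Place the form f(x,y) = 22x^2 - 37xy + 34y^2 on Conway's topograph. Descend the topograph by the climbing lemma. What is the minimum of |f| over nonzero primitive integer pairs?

translate: b→7 (≡-37 mod 44), so (22,-37,34)→(22,7,19)
flip: (22,7,19)→(19,-7,22)
reduced (well bottom): (19,-7,22) with a≤c, −a<b≤a
well minimum = a = 19

19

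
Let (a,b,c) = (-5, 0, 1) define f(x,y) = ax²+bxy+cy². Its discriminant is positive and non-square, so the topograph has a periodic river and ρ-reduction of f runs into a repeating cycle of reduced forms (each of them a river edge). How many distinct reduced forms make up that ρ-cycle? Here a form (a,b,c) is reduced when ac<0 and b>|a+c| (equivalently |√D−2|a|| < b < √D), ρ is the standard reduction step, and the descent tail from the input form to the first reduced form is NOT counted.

D = 20, ⌊√D⌋ = 4
descent: ρ → (1,4,-1)  [lands on river]
river: ρ → (-1,4,1)
ρ-cycle length = 2 (tail of 1 descent step not counted)

2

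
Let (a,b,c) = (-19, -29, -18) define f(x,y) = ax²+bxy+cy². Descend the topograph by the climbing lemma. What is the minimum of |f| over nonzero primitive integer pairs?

translate: b→-9 (≡29 mod 38), so (19,29,18)→(19,-9,8)
flip: (19,-9,8)→(8,9,19)
translate: b→-7 (≡9 mod 16), so (8,9,19)→(8,-7,18)
reduced (well bottom): (8,-7,18) with a≤c, −a<b≤a
well minimum |f| = |-8| = 8 (negative-definite)

8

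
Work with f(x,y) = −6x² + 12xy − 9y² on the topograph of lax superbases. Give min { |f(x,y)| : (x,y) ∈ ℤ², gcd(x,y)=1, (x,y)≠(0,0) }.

translate: b→0 (≡-12 mod 12), so (6,-12,9)→(6,0,3)
flip: (6,0,3)→(3,0,6)
reduced (well bottom): (3,0,6) with a≤c, −a<b≤a
well minimum |f| = |-3| = 3 (negative-definite)

3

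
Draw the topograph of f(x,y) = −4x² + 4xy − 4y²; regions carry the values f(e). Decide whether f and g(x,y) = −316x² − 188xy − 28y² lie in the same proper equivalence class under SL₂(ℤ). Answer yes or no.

D₁ = -48, D₂ = -48
f is negative-definite; reduce −f:
−f: translate: b→4 (≡-4 mod 8), so (4,-4,4)→(4,4,4)
−f: reduced (well bottom): (4,4,4) with a≤c, −a<b≤a
flip sign back: reduced form of f is (-4,-4,-4)
g is negative-definite; reduce −g:
−g: flip: (316,188,28)→(28,-188,316)
−g: translate: b→-20 (≡-188 mod 56), so (28,-188,316)→(28,-20,4)
−g: flip: (28,-20,4)→(4,20,28)
−g: translate: b→4 (≡20 mod 8), so (4,20,28)→(4,4,4)
−g: reduced (well bottom): (4,4,4) with a≤c, −a<b≤a
flip sign back: reduced form of g is (-4,-4,-4)
reduced forms (-4, -4, -4) vs (-4, -4, -4) ⇒ equivalent

yes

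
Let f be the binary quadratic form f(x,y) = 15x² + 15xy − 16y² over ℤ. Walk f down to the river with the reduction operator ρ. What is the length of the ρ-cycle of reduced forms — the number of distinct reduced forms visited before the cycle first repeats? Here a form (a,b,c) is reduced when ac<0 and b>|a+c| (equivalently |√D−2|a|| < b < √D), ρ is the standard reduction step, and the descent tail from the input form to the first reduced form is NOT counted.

D = 1185, ⌊√D⌋ = 34
river: ρ → (-16,17,14)
river: ρ → (14,11,-19)
river: ρ → (-19,27,6)
river: ρ → (6,33,-4)
river: ρ → (-4,31,14)
river: ρ → (14,25,-10)
river: ρ → (-10,15,24)
river: ρ → (24,33,-1)
river: ρ → (-1,33,24)
river: ρ → (24,15,-10)
river: ρ → (-10,25,14)
river: ρ → (14,31,-4)
river: ρ → (-4,33,6)
river: ρ → (6,27,-19)
river: ρ → (-19,11,14)
river: ρ → (14,17,-16)
river: ρ → (-16,15,15)
river: ρ → (15,15,-16)
ρ-cycle length = 18 (tail of 0 descent steps not counted)

18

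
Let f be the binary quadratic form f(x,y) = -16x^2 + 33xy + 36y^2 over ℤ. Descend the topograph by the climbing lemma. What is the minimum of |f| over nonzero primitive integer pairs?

river: ρ → (36,39,-13)
river: ρ → (-13,39,36)
river: ρ → (36,33,-16)
river: ρ → (-16,31,38)
river: ρ → (38,45,-9)
river: ρ → (-9,45,38)
river: ρ → (38,31,-16)
river: ρ → (-16,33,36)
closes: descent 0, river 8
min |a| on river = 9

9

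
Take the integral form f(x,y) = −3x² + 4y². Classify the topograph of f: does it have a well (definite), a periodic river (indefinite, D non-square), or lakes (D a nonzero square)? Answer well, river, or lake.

D = b²−4ac = 0² − 4·(-3)·4 = 48
D > 0 non-square ⇒ indefinite ⇒ periodic river

river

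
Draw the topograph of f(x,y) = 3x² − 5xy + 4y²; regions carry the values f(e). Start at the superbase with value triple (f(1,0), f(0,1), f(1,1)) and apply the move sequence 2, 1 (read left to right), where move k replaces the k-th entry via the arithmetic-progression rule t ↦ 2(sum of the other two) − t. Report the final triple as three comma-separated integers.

start (3,4,2) = (f(1,0),f(0,1),f(1,1))
replace slot 2: 2·(3+2) − 4 = 6 → (3,6,2)
replace slot 1: 2·(6+2) − 3 = 13 → (13,6,2)

13,6,2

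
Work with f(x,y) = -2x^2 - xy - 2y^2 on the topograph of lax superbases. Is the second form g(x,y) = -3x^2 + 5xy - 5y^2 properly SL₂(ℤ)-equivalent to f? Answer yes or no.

D₁ = -15, D₂ = -35
discriminants differ ⇒ not SL₂(ℤ)-equivalent

no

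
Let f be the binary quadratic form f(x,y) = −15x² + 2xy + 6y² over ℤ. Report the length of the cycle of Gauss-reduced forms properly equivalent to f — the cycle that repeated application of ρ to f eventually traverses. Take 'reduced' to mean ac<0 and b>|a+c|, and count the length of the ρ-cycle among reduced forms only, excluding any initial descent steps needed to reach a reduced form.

D = 364, ⌊√D⌋ = 19
descent: ρ → (6,10,-11)  [lands on river]
river: ρ → (-11,12,5)
river: ρ → (5,18,-2)
river: ρ → (-2,18,5)
river: ρ → (5,12,-11)
river: ρ → (-11,10,6)
river: ρ → (6,14,-7)
river: ρ → (-7,14,6)
ρ-cycle length = 8 (tail of 1 descent step not counted)

8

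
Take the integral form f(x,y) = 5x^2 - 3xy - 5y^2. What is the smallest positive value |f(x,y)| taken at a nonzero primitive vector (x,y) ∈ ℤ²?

descent: ρ → (-5,3,5)  [lands on river]
river: ρ → (5,7,-3)
river: ρ → (-3,5,7)
river: ρ → (7,9,-1)
river: ρ → (-1,9,7)
river: ρ → (7,5,-3)
river: ρ → (-3,7,5)
river: ρ → (5,3,-5)
river: ρ → (-5,7,3)
river: ρ → (3,5,-7)
river: ρ → (-7,9,1)
river: ρ → (1,9,-7)
river: ρ → (-7,5,3)
river: ρ → (3,7,-5)
closes: descent 1, river 14
min |a| on river = 1

1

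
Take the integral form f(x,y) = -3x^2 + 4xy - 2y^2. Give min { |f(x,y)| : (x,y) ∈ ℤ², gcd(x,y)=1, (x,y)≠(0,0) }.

translate: b→2 (≡-4 mod 6), so (3,-4,2)→(3,2,1)
flip: (3,2,1)→(1,-2,3)
translate: b→0 (≡-2 mod 2), so (1,-2,3)→(1,0,2)
reduced (well bottom): (1,0,2) with a≤c, −a<b≤a
well minimum |f| = |-1| = 1 (negative-definite)

1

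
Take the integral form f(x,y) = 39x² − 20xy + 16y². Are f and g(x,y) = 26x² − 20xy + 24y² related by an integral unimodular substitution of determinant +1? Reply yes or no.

D₁ = -2096, D₂ = -2096
f: flip: (39,-20,16)→(16,20,39)
f: translate: b→-12 (≡20 mod 32), so (16,20,39)→(16,-12,35)
f: reduced (well bottom): (16,-12,35) with a≤c, −a<b≤a
g: flip: (26,-20,24)→(24,20,26)
g: reduced (well bottom): (24,20,26) with a≤c, −a<b≤a
reduced forms (16, -12, 35) vs (24, 20, 26) ⇒ inequivalent

no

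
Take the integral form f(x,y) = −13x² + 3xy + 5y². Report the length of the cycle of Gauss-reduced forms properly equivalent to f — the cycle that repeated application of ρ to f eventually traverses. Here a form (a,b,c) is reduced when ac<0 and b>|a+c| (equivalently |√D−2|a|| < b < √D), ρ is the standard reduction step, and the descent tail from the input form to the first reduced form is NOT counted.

D = 269, ⌊√D⌋ = 16
descent: ρ → (5,7,-11)  [lands on river]
river: ρ → (-11,15,1)
river: ρ → (1,15,-11)
river: ρ → (-11,7,5)
river: ρ → (5,13,-5)
river: ρ → (-5,7,11)
river: ρ → (11,15,-1)
river: ρ → (-1,15,11)
river: ρ → (11,7,-5)
river: ρ → (-5,13,5)
ρ-cycle length = 10 (tail of 1 descent step not counted)

10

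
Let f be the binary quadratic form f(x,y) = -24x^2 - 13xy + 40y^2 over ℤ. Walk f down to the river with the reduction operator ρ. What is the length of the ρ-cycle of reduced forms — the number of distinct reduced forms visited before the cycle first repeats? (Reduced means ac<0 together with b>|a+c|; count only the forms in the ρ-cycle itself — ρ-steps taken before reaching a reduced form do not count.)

D = 4009, ⌊√D⌋ = 63
descent: ρ → (40,13,-24)
descent: ρ → (-24,35,29)  [lands on river]
river: ρ → (29,23,-30)
river: ρ → (-30,37,22)
river: ρ → (22,51,-16)
river: ρ → (-16,45,31)
river: ρ → (31,17,-30)
river: ρ → (-30,43,18)
river: ρ → (18,29,-44)
river: ρ → (-44,59,3)
river: ρ → (3,61,-24)
ρ-cycle length = 10 (tail of 2 descent steps not counted)

10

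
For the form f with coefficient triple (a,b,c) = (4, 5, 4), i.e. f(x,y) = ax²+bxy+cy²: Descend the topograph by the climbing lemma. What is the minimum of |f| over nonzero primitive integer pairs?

translate: b→-3 (≡5 mod 8), so (4,5,4)→(4,-3,3)
flip: (4,-3,3)→(3,3,4)
reduced (well bottom): (3,3,4) with a≤c, −a<b≤a
well minimum = a = 3

3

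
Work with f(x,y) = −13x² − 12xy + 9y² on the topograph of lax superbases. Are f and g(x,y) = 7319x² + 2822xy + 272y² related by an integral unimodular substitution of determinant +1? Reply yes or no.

D₁ = 612, D₂ = 612
river cycle of f (length 8): (9, 12, -13), (-13, 14, 8), (8, 18, -9), (-9, 18, 8), (8, 14, -13), (-13, 12, 9), (9, 24, -1), (-1, 24, 9)
river cycle of g (length 8): (9, 12, -13), (-13, 14, 8), (8, 18, -9), (-9, 18, 8), (8, 14, -13), (-13, 12, 9), (9, 24, -1), (-1, 24, 9)
cycles coincide ⇒ equivalent

yes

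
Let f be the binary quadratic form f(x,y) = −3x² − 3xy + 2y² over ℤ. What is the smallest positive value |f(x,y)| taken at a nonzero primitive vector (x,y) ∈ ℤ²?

descent: ρ → (2,3,-3)  [lands on river]
river: ρ → (-3,3,2)
river: ρ → (2,5,-1)
river: ρ → (-1,5,2)
closes: descent 1, river 4
min |a| on river = 1

1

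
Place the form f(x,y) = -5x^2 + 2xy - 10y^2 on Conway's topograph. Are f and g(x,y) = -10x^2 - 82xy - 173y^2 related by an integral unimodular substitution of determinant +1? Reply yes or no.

D₁ = -196, D₂ = -196
f is negative-definite; reduce −f:
−f: reduced (well bottom): (5,-2,10) with a≤c, −a<b≤a
flip sign back: reduced form of f is (-5,2,-10)
g is negative-definite; reduce −g:
−g: translate: b→2 (≡82 mod 20), so (10,82,173)→(10,2,5)
−g: flip: (10,2,5)→(5,-2,10)
−g: reduced (well bottom): (5,-2,10) with a≤c, −a<b≤a
flip sign back: reduced form of g is (-5,2,-10)
reduced forms (-5, 2, -10) vs (-5, 2, -10) ⇒ equivalent

yes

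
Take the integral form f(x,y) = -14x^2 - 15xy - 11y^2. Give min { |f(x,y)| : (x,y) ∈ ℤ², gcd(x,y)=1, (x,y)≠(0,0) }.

translate: b→-13 (≡15 mod 28), so (14,15,11)→(14,-13,10)
flip: (14,-13,10)→(10,13,14)
translate: b→-7 (≡13 mod 20), so (10,13,14)→(10,-7,11)
reduced (well bottom): (10,-7,11) with a≤c, −a<b≤a
well minimum |f| = |-10| = 10 (negative-definite)

10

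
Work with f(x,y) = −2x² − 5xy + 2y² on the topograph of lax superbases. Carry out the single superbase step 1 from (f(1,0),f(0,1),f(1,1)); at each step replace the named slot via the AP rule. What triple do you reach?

start (-2,2,-5) = (f(1,0),f(0,1),f(1,1))
replace slot 1: 2·(2+(-5)) − (-2) = -4 → (-4,2,-5)

-4,2,-5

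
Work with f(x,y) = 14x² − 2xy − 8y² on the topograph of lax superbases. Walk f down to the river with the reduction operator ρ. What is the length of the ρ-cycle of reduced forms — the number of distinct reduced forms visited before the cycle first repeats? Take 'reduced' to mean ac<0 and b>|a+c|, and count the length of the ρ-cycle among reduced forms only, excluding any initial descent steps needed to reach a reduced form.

D = 452, ⌊√D⌋ = 21
descent: ρ → (-8,18,4)  [lands on river]
river: ρ → (4,14,-16)
river: ρ → (-16,18,2)
river: ρ → (2,18,-16)
river: ρ → (-16,14,4)
river: ρ → (4,18,-8)
river: ρ → (-8,14,8)
river: ρ → (8,18,-4)
river: ρ → (-4,14,16)
river: ρ → (16,18,-2)
river: ρ → (-2,18,16)
river: ρ → (16,14,-4)
river: ρ → (-4,18,8)
river: ρ → (8,14,-8)
ρ-cycle length = 14 (tail of 1 descent step not counted)

14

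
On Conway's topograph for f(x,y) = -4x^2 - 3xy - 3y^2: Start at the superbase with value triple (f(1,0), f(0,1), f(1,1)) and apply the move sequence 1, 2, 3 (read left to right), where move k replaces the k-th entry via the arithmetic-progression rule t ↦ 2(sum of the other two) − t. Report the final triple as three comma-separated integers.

start (-4,-3,-10) = (f(1,0),f(0,1),f(1,1))
replace slot 1: 2·((-3)+(-10)) − (-4) = -22 → (-22,-3,-10)
replace slot 2: 2·((-22)+(-10)) − (-3) = -61 → (-22,-61,-10)
replace slot 3: 2·((-22)+(-61)) − (-10) = -156 → (-22,-61,-156)

-22,-61,-156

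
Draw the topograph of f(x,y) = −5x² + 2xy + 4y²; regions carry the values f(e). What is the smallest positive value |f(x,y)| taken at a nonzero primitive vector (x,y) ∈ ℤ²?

river: ρ → (4,6,-3)
river: ρ → (-3,6,4)
river: ρ → (4,2,-5)
river: ρ → (-5,8,1)
river: ρ → (1,8,-5)
river: ρ → (-5,2,4)
closes: descent 0, river 6
min |a| on river = 1

1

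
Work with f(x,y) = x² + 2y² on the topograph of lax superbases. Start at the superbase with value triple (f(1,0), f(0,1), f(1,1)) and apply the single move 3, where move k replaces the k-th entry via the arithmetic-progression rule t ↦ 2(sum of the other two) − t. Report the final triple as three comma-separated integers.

start (1,2,3) = (f(1,0),f(0,1),f(1,1))
replace slot 3: 2·(1+2) − 3 = 3 → (1,2,3)

1,2,3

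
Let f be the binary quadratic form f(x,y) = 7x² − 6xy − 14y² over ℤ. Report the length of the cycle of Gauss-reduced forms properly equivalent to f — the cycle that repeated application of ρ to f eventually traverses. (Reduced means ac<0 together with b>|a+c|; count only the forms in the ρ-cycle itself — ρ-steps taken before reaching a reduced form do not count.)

D = 428, ⌊√D⌋ = 20
descent: ρ → (-14,6,7)
descent: ρ → (7,8,-13)  [lands on river]
river: ρ → (-13,18,2)
river: ρ → (2,18,-13)
river: ρ → (-13,8,7)
river: ρ → (7,20,-1)
river: ρ → (-1,20,7)
ρ-cycle length = 6 (tail of 2 descent steps not counted)

6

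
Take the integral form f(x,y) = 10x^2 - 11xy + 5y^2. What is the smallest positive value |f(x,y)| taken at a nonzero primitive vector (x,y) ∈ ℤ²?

translate: b→9 (≡-11 mod 20), so (10,-11,5)→(10,9,4)
flip: (10,9,4)→(4,-9,10)
translate: b→-1 (≡-9 mod 8), so (4,-9,10)→(4,-1,5)
reduced (well bottom): (4,-1,5) with a≤c, −a<b≤a
well minimum = a = 4

4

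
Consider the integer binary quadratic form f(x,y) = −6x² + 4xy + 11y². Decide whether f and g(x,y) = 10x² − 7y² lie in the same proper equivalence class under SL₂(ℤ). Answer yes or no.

D₁ = 280, D₂ = 280
river cycle of f (length 6): (-6, 16, 1), (1, 16, -6), (-6, 8, 9), (9, 10, -5), (-5, 10, 9), (9, 8, -6)
river cycle of g (length 4): (-7, 14, 3), (3, 16, -2), (-2, 16, 3), (3, 14, -7)
cycles differ ⇒ inequivalent

no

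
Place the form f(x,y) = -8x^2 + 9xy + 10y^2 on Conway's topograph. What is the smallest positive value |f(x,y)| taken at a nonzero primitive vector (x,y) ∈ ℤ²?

river: ρ → (10,11,-7)
river: ρ → (-7,17,4)
river: ρ → (4,15,-11)
river: ρ → (-11,7,8)
river: ρ → (8,9,-10)
river: ρ → (-10,11,7)
river: ρ → (7,17,-4)
river: ρ → (-4,15,11)
river: ρ → (11,7,-8)
river: ρ → (-8,9,10)
closes: descent 0, river 10
min |a| on river = 4

4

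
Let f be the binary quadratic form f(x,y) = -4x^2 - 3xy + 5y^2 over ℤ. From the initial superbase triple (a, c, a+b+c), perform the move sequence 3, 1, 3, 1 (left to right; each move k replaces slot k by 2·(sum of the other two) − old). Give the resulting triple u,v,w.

start (-4,5,-2) = (f(1,0),f(0,1),f(1,1))
replace slot 3: 2·((-4)+5) − (-2) = 4 → (-4,5,4)
replace slot 1: 2·(5+4) − (-4) = 22 → (22,5,4)
replace slot 3: 2·(22+5) − 4 = 50 → (22,5,50)
replace slot 1: 2·(5+50) − 22 = 88 → (88,5,50)

88,5,50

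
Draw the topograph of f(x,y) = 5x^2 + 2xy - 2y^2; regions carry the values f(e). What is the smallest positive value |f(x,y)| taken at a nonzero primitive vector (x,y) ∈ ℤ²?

descent: ρ → (-2,6,1)  [lands on river]
river: ρ → (1,6,-2)
closes: descent 1, river 2
min |a| on river = 1

1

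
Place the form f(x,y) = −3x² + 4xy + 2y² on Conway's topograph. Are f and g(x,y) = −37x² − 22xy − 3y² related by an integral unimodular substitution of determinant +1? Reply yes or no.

D₁ = 40, D₂ = 40
river cycle of f (length 6): (2, 4, -3), (-3, 2, 3), (3, 4, -2), (-2, 4, 3), (3, 2, -3), (-3, 4, 2)
river cycle of g (length 6): (-3, 4, 2), (2, 4, -3), (-3, 2, 3), (3, 4, -2), (-2, 4, 3), (3, 2, -3)
cycles coincide ⇒ equivalent

yes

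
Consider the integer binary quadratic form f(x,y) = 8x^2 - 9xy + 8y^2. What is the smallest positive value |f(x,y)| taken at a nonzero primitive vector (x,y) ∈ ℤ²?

translate: b→7 (≡-9 mod 16), so (8,-9,8)→(8,7,7)
flip: (8,7,7)→(7,-7,8)
translate: b→7 (≡-7 mod 14), so (7,-7,8)→(7,7,8)
reduced (well bottom): (7,7,8) with a≤c, −a<b≤a
well minimum = a = 7

7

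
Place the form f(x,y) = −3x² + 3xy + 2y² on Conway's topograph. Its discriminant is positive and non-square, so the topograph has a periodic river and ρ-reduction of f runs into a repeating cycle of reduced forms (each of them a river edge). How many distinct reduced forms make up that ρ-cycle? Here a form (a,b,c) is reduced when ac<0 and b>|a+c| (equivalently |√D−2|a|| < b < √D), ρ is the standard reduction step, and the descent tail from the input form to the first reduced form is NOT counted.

D = 33, ⌊√D⌋ = 5
river: ρ → (2,5,-1)
river: ρ → (-1,5,2)
river: ρ → (2,3,-3)
river: ρ → (-3,3,2)
ρ-cycle length = 4 (tail of 0 descent steps not counted)

4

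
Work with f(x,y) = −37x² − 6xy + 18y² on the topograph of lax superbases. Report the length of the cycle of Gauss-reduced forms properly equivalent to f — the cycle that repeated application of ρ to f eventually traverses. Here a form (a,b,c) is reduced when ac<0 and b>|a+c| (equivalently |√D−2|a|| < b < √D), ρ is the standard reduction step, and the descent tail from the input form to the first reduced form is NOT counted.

D = 2700, ⌊√D⌋ = 51
descent: ρ → (18,42,-13)  [lands on river]
river: ρ → (-13,36,27)
river: ρ → (27,18,-22)
river: ρ → (-22,26,23)
river: ρ → (23,20,-25)
river: ρ → (-25,30,18)
ρ-cycle length = 6 (tail of 1 descent step not counted)

6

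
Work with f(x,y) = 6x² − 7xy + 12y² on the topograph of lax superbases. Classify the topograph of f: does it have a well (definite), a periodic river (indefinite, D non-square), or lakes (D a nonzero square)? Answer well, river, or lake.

D = b²−4ac = (-7)² − 4·6·12 = -239
D < 0 ⇒ definite ⇒ every region one sign ⇒ single well

well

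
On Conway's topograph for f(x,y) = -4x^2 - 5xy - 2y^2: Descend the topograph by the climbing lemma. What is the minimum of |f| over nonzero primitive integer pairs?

translate: b→-3 (≡5 mod 8), so (4,5,2)→(4,-3,1)
flip: (4,-3,1)→(1,3,4)
translate: b→1 (≡3 mod 2), so (1,3,4)→(1,1,2)
reduced (well bottom): (1,1,2) with a≤c, −a<b≤a
well minimum |f| = |-1| = 1 (negative-definite)

1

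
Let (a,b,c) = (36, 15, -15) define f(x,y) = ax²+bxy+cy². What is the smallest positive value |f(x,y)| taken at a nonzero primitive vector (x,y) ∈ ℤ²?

descent: ρ → (-15,45,6)  [lands on river]
river: ρ → (6,39,-36)
river: ρ → (-36,33,9)
river: ρ → (9,39,-24)
river: ρ → (-24,9,24)
river: ρ → (24,39,-9)
river: ρ → (-9,33,36)
river: ρ → (36,39,-6)
river: ρ → (-6,45,15)
river: ρ → (15,45,-6)
river: ρ → (-6,39,36)
river: ρ → (36,33,-9)
river: ρ → (-9,39,24)
river: ρ → (24,9,-24)
river: ρ → (-24,39,9)
river: ρ → (9,33,-36)
river: ρ → (-36,39,6)
river: ρ → (6,45,-15)
closes: descent 1, river 18
min |a| on river = 6

6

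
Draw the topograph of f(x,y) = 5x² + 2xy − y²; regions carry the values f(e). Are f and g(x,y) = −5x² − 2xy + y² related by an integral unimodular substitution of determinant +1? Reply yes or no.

D₁ = 24, D₂ = 24
river cycle of f (length 2): (-1, 4, 2), (2, 4, -1)
river cycle of g (length 2): (1, 4, -2), (-2, 4, 1)
cycles differ ⇒ inequivalent

no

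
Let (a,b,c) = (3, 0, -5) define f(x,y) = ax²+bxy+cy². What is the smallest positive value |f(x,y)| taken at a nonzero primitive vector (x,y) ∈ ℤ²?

descent: ρ → (-5,0,3)
descent: ρ → (3,6,-2)  [lands on river]
river: ρ → (-2,6,3)
closes: descent 2, river 2
min |a| on river = 2

2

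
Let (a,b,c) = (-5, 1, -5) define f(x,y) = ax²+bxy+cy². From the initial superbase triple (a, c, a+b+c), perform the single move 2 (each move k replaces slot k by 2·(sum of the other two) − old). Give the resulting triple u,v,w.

start (-5,-5,-9) = (f(1,0),f(0,1),f(1,1))
replace slot 2: 2·((-5)+(-9)) − (-5) = -23 → (-5,-23,-9)

-5,-23,-9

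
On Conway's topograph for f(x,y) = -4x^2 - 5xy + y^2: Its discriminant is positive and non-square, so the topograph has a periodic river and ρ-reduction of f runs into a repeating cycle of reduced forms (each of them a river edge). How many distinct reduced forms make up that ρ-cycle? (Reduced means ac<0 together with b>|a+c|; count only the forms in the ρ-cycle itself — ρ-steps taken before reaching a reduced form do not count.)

D = 41, ⌊√D⌋ = 6
descent: ρ → (1,5,-4)  [lands on river]
river: ρ → (-4,3,2)
river: ρ → (2,5,-2)
river: ρ → (-2,3,4)
river: ρ → (4,5,-1)
river: ρ → (-1,5,4)
river: ρ → (4,3,-2)
river: ρ → (-2,5,2)
river: ρ → (2,3,-4)
river: ρ → (-4,5,1)
ρ-cycle length = 10 (tail of 1 descent step not counted)

10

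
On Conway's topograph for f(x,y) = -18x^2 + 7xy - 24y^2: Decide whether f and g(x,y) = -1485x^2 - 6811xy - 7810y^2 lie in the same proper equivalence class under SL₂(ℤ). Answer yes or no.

D₁ = -1679, D₂ = -1679
f is negative-definite; reduce −f:
−f: reduced (well bottom): (18,-7,24) with a≤c, −a<b≤a
flip sign back: reduced form of f is (-18,7,-24)
g is negative-definite; reduce −g:
−g: translate: b→871 (≡6811 mod 2970), so (1485,6811,7810)→(1485,871,128)
−g: flip: (1485,871,128)→(128,-871,1485)
−g: translate: b→-103 (≡-871 mod 256), so (128,-871,1485)→(128,-103,24)
−g: flip: (128,-103,24)→(24,103,128)
−g: translate: b→7 (≡103 mod 48), so (24,103,128)→(24,7,18)
−g: flip: (24,7,18)→(18,-7,24)
−g: reduced (well bottom): (18,-7,24) with a≤c, −a<b≤a
flip sign back: reduced form of g is (-18,7,-24)
reduced forms (-18, 7, -24) vs (-18, 7, -24) ⇒ equivalent

yes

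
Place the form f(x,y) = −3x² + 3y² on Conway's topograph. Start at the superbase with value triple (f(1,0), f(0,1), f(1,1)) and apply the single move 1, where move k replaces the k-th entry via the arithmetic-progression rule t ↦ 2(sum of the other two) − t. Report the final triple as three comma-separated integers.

start (-3,3,0) = (f(1,0),f(0,1),f(1,1))
replace slot 1: 2·(3+0) − (-3) = 9 → (9,3,0)

9,3,0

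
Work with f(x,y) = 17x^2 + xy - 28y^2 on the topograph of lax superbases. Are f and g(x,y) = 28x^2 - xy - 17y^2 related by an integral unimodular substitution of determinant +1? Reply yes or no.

D₁ = 1905, D₂ = 1905
river cycle of f (length 18): (17, 35, -10), (-10, 25, 32), (32, 39, -3), (-3, 39, 32), (32, 25, -10), (-10, 35, 17), (17, 33, -12), (-12, 39, 8), (8, 41, -7), (-7, 43, 2), … (8 more)
river cycle of g (length 18): (-17, 35, 10), (10, 25, -32), (-32, 39, 3), (3, 39, -32), (-32, 25, 10), (10, 35, -17), (-17, 33, 12), (12, 39, -8), (-8, 41, 7), (7, 43, -2), … (8 more)
cycles differ ⇒ inequivalent

no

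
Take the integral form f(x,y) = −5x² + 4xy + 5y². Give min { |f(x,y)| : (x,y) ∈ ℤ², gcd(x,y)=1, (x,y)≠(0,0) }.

river: ρ → (5,6,-4)
river: ρ → (-4,10,1)
river: ρ → (1,10,-4)
river: ρ → (-4,6,5)
river: ρ → (5,4,-5)
river: ρ → (-5,6,4)
river: ρ → (4,10,-1)
river: ρ → (-1,10,4)
river: ρ → (4,6,-5)
river: ρ → (-5,4,5)
closes: descent 0, river 10
min |a| on river = 1

1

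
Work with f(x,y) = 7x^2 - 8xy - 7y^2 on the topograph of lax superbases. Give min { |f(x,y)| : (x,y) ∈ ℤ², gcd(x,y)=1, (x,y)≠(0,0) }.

descent: ρ → (-7,8,7)  [lands on river]
river: ρ → (7,6,-8)
river: ρ → (-8,10,5)
river: ρ → (5,10,-8)
river: ρ → (-8,6,7)
river: ρ → (7,8,-7)
river: ρ → (-7,6,8)
river: ρ → (8,10,-5)
river: ρ → (-5,10,8)
river: ρ → (8,6,-7)
closes: descent 1, river 10
min |a| on river = 5

5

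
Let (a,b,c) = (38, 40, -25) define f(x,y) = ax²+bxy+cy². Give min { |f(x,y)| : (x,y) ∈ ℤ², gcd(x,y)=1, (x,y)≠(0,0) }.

river: ρ → (-25,60,18)
river: ρ → (18,48,-43)
river: ρ → (-43,38,23)
river: ρ → (23,54,-27)
river: ρ → (-27,54,23)
river: ρ → (23,38,-43)
river: ρ → (-43,48,18)
river: ρ → (18,60,-25)
river: ρ → (-25,40,38)
river: ρ → (38,36,-27)
river: ρ → (-27,72,2)
river: ρ → (2,72,-27)
river: ρ → (-27,36,38)
river: ρ → (38,40,-25)
closes: descent 0, river 14
min |a| on river = 2

2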